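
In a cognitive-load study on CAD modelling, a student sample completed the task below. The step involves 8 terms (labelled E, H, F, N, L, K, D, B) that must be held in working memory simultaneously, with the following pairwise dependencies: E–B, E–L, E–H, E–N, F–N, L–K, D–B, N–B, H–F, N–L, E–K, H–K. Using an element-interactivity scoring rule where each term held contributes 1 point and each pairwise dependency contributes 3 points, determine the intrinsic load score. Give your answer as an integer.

Count of terms held simultaneously: 8.
Count of pairwise dependencies listed: 12.
Element contribution: 8 × 1 = 8.
Interaction contribution: 12 × 3 = 36.
Intrinsic load = 8 + 36 = 44.

44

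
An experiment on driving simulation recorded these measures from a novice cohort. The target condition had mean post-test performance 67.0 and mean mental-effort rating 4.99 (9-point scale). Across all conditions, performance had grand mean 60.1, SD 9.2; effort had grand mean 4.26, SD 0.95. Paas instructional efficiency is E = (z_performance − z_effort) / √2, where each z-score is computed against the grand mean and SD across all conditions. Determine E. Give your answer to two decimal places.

z_performance = (67.0 − 60.1) / 9.2 = 6.9000 / 9.2 = 0.7500.
z_effort = (4.99 − 4.26) / 0.95 = 0.7300 / 0.95 = 0.7684.
z_P − z_E = 0.7500 − 0.7684 = -0.0184.
E = -0.0184 / √2 = -0.0184 / 1.41421 = -0.0130 ≈ -0.01.

-0.01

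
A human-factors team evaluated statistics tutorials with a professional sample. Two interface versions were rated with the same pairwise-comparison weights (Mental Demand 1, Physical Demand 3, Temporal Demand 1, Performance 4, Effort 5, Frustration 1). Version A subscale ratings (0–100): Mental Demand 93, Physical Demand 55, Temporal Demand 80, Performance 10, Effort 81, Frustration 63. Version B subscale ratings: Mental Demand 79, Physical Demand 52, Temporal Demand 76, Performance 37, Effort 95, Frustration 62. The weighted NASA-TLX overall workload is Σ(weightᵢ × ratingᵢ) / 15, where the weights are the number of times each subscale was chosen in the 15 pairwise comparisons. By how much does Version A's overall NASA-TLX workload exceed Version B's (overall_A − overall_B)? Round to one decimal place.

Version A weighted sum = 1·93 + 3·55 + 1·80 + 4·10 + 5·81 + 1·63 = 93 + 165 + 80 + 40 + 405 + 63 = 846; overall_A = 846/15 = 56.4000.
Version B weighted sum = 1·79 + 3·52 + 1·76 + 4·37 + 5·95 + 1·62 = 79 + 156 + 76 + 148 + 475 + 62 = 996; overall_B = 996/15 = 66.4000.
Difference = 56.4000 − 66.4000 = -10.0000 ≈ -10.0.

-10.0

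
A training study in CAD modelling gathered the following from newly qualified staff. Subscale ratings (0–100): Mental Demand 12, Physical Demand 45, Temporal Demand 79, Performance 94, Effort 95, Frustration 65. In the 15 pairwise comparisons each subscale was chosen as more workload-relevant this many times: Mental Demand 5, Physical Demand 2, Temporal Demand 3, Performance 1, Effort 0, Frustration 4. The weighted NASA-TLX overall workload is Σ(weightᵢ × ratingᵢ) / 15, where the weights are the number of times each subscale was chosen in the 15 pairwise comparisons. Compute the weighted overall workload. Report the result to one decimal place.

The tallies are the weights (they sum to 15).
Weighted sum = 5·12 + 2·45 + 3·79 + 1·94 + 0·95 + 4·65
            = 60 + 90 + 237 + 94 + 0 + 260 = 741.
Overall workload = 741 / 15 = 49.4000 ≈ 49.4.

49.4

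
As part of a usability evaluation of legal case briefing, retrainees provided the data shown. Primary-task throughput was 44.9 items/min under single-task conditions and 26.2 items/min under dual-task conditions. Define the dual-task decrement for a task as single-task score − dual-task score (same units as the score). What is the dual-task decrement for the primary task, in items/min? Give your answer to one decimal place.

Decrement = 44.9 − 26.2 = 18.7000 items/min ≈ 18.7 items/min.

18.7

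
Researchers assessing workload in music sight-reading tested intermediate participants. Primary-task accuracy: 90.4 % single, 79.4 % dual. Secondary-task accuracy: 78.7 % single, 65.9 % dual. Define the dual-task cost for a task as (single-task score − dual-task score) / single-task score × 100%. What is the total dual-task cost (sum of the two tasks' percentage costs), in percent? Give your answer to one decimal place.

Primary cost = (90.4 − 79.4) / 90.4 × 100% = 12.1681%.
Secondary cost = (78.7 − 65.9) / 78.7 × 100% = 16.2643%.
Total = 12.1681% + 16.2643% = 28.4324% ≈ 28.4%.

28.4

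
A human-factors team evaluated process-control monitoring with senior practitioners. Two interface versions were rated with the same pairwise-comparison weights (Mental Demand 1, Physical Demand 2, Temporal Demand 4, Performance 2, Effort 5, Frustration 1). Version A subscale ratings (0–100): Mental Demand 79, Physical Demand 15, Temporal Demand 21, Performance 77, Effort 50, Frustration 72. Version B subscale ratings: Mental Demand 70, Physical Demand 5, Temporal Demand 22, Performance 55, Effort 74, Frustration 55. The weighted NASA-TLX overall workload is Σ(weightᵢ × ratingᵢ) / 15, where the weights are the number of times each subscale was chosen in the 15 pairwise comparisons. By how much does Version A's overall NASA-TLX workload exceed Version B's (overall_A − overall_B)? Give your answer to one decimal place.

-2.3

Version A weighted sum = 1·79 + 2·15 + 4·21 + 2·77 + 5·50 + 1·72 = 79 + 30 + 84 + 154 + 250 + 72 = 669; overall_A = 669/15 = 44.6000.
Version B weighted sum = 1·70 + 2·5 + 4·22 + 2·55 + 5·74 + 1·55 = 70 + 10 + 88 + 110 + 370 + 55 = 703; overall_B = 703/15 = 46.8667.
Difference = 44.6000 − 46.8667 = -2.2667 ≈ -2.3.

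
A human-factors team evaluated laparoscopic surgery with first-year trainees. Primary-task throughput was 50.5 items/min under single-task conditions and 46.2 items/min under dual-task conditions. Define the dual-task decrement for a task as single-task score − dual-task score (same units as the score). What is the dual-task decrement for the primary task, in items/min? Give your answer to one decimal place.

4.3

Decrement = 50.5 − 46.2 = 4.3000 items/min ≈ 4.3 items/min.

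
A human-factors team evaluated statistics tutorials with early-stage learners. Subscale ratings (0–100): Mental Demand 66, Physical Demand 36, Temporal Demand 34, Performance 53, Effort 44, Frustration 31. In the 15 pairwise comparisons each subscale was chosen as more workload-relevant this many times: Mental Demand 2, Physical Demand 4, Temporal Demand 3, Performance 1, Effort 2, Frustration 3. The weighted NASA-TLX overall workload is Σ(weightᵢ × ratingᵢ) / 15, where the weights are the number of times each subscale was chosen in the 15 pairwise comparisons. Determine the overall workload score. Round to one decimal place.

The tallies are the weights (they sum to 15).
Weighted sum = 2·66 + 4·36 + 3·34 + 1·53 + 2·44 + 3·31
            = 132 + 144 + 102 + 53 + 88 + 93 = 612.
Overall workload = 612 / 15 = 40.8000 ≈ 40.8.

40.8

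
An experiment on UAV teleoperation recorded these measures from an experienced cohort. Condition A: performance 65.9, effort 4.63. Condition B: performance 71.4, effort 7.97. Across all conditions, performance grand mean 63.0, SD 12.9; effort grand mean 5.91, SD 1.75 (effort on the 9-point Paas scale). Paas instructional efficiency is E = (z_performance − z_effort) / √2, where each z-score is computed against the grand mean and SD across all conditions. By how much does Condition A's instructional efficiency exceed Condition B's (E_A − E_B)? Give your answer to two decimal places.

Condition A: z_P = (65.9 − 63.0)/12.9 = 0.2248; z_E = (4.63 − 5.91)/1.75 = -0.7314; E_A = (0.2248 − (-0.7314))/√2 = 0.6761.
Condition B: z_P = (71.4 − 63.0)/12.9 = 0.6512; z_E = (7.97 − 5.91)/1.75 = 1.1771; E_B = (0.6512 − 1.1771)/√2 = -0.3719.
E_A − E_B = 0.6761 − (-0.3719) = 1.0480 ≈ 1.05.

1.05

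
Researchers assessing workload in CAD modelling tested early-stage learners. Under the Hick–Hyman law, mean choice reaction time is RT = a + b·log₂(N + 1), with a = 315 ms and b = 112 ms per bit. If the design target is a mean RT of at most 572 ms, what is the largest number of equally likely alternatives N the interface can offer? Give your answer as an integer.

Set 315 + 112·log₂(N + 1) ≤ 572.
log₂(N + 1) ≤ (572 − 315) / 112 = 2.2946.
N + 1 ≤ 2^2.2946 = 4.9062.
N ≤ 3.9062, so the largest integer N is 3.

3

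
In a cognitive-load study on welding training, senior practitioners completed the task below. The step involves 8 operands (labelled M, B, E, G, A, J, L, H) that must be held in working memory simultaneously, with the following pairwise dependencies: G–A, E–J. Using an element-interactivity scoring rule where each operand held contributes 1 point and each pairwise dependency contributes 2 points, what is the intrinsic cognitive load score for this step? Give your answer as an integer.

Count of operands held simultaneously: 8.
Count of pairwise dependencies listed: 2.
Element contribution: 8 × 1 = 8.
Interaction contribution: 2 × 2 = 4.
Intrinsic load = 8 + 4 = 12.

12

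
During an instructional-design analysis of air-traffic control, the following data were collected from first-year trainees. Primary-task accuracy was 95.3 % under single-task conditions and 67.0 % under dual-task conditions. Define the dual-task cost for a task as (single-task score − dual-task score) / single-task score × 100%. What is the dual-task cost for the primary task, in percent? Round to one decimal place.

Cost = (95.3 − 67.0) / 95.3 × 100%
     = 28.3000 / 95.3 × 100% = 29.6957%.
≈ 29.7%.

29.7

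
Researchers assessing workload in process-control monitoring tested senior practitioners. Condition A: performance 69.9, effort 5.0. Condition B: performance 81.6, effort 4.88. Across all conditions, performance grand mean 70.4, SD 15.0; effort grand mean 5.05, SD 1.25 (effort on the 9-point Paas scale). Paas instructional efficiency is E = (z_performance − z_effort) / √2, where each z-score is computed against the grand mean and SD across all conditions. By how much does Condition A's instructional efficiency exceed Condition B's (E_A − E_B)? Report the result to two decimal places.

-0.62

Condition A: z_P = (69.9 − 70.4)/15.0 = -0.0333; z_E = (5.0 − 5.05)/1.25 = -0.0400; E_A = (-0.0333 − (-0.0400))/√2 = 0.0047.
Condition B: z_P = (81.6 − 70.4)/15.0 = 0.7467; z_E = (4.88 − 5.05)/1.25 = -0.1360; E_B = (0.7467 − (-0.1360))/√2 = 0.6242.
E_A − E_B = 0.0047 − 0.6242 = -0.6195 ≈ -0.62.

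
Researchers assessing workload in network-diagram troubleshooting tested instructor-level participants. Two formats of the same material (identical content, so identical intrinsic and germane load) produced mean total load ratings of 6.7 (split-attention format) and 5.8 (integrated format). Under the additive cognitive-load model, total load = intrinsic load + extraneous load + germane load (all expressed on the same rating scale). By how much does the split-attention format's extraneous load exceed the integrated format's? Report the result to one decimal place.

0.9

Intrinsic and germane load are equal across formats, so the difference in total load equals the difference in extraneous load.
Extraneous-load difference = 6.7 − 5.8 = 0.9.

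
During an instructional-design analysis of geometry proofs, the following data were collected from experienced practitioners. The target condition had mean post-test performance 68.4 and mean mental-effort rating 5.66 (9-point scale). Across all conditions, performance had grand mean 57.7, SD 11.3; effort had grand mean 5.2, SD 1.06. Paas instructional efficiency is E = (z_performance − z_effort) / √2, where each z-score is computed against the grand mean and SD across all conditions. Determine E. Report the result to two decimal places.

z_performance = (68.4 − 57.7) / 11.3 = 10.7000 / 11.3 = 0.9469.
z_effort = (5.66 − 5.2) / 1.06 = 0.4600 / 1.06 = 0.4340.
z_P − z_E = 0.9469 − 0.4340 = 0.5129.
E = 0.5129 / √2 = 0.5129 / 1.41421 = 0.3627 ≈ 0.36.

0.36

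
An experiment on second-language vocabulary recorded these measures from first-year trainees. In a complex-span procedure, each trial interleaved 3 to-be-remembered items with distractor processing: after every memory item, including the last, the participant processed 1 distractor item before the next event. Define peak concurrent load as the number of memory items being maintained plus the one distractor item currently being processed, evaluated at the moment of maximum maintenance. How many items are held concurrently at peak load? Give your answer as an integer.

4

Maintenance is greatest during the distractor(s) after memory item 3: all 3 memory items are being held.
One distractor item is concurrently being processed.
Peak concurrent load = 3 + 1 = 4 items.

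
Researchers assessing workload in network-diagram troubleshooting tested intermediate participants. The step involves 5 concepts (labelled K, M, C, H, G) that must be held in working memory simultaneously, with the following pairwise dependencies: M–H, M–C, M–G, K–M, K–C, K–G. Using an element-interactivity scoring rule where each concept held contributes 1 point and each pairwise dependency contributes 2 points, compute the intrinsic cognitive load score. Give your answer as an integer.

17

Count of concepts held simultaneously: 5.
Count of pairwise dependencies listed: 6.
Element contribution: 5 × 1 = 5.
Interaction contribution: 6 × 2 = 12.
Intrinsic load = 5 + 12 = 17.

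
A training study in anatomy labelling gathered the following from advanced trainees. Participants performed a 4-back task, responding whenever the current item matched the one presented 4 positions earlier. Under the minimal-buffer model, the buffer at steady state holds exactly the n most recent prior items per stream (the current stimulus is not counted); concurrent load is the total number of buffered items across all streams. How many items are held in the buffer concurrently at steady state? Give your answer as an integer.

The buffer holds the 4 most recent prior items.
Steady-state concurrent load = 4 items.

4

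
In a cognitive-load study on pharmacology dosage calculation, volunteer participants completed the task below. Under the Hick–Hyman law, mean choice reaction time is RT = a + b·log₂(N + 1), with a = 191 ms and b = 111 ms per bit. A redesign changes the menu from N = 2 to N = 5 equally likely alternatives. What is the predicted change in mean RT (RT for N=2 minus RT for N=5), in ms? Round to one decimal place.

-111.0

RT(2) = 191 + 111·log₂(3) = 191 + 111·1.5850 = 366.9350 ms.
RT(5) = 191 + 111·log₂(6) = 191 + 111·2.5850 = 477.9350 ms.
Difference = 366.9350 − 477.9350 = -111.0000 ≈ -111.0 ms.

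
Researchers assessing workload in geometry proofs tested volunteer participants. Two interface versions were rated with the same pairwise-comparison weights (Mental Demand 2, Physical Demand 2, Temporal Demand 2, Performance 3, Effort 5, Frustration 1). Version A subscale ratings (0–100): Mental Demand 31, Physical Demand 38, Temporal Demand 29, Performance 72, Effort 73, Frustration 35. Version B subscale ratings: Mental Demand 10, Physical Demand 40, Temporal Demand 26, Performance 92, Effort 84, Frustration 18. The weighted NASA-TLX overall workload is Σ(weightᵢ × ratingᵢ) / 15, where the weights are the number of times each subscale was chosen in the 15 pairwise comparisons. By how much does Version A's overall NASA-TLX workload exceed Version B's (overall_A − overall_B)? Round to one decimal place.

-3.6

Version A weighted sum = 2·31 + 2·38 + 2·29 + 3·72 + 5·73 + 1·35 = 62 + 76 + 58 + 216 + 365 + 35 = 812; overall_A = 812/15 = 54.1333.
Version B weighted sum = 2·10 + 2·40 + 2·26 + 3·92 + 5·84 + 1·18 = 20 + 80 + 52 + 276 + 420 + 18 = 866; overall_B = 866/15 = 57.7333.
Difference = 54.1333 − 57.7333 = -3.6000 ≈ -3.6.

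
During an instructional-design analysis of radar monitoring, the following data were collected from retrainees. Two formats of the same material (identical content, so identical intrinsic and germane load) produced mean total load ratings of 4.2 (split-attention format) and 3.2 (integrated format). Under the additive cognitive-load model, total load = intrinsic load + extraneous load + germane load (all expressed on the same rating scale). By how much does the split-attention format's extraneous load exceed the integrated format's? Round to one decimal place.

1.0

Intrinsic and germane load are equal across formats, so the difference in total load equals the difference in extraneous load.
Extraneous-load difference = 4.2 − 3.2 = 1.0.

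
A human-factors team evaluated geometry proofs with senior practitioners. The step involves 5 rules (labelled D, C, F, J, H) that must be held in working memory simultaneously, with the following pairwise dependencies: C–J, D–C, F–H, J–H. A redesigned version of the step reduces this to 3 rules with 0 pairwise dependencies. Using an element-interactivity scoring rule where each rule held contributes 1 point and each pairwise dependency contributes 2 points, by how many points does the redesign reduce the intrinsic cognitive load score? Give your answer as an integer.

10

Original: 5 × 1 + 4 × 2 = 5 + 8 = 13.
Redesigned: 3 × 1 + 0 × 2 = 3 + 0 = 3.
Reduction = 13 − 3 = 10.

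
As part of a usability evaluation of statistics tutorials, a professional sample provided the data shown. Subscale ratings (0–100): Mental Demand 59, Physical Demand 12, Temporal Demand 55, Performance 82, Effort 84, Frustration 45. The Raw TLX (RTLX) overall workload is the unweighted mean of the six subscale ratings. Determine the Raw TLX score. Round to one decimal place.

56.2

Sum of ratings = 59 + 12 + 55 + 82 + 84 + 45 = 337.
RTLX = 337 / 6 = 56.1667 ≈ 56.2.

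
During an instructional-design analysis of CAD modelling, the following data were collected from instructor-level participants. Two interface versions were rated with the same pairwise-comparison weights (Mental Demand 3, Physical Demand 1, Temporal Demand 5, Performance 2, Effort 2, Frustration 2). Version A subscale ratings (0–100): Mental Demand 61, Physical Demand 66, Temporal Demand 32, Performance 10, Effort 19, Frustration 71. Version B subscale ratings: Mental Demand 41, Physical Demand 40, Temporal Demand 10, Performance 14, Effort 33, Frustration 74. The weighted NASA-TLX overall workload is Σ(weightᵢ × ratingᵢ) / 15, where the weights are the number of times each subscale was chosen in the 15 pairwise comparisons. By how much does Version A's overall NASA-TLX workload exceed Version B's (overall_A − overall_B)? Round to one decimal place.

10.3

Version A weighted sum = 3·61 + 1·66 + 5·32 + 2·10 + 2·19 + 2·71 = 183 + 66 + 160 + 20 + 38 + 142 = 609; overall_A = 609/15 = 40.6000.
Version B weighted sum = 3·41 + 1·40 + 5·10 + 2·14 + 2·33 + 2·74 = 123 + 40 + 50 + 28 + 66 + 148 = 455; overall_B = 455/15 = 30.3333.
Difference = 40.6000 − 30.3333 = 10.2667 ≈ 10.3.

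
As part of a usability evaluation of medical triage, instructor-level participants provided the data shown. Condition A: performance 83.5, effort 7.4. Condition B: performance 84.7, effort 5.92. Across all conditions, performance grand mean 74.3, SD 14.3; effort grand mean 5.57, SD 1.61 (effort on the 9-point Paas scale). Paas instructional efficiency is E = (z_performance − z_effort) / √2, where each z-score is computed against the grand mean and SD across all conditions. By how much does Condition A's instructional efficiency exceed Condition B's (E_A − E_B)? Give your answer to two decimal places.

Condition A: z_P = (83.5 − 74.3)/14.3 = 0.6434; z_E = (7.4 − 5.57)/1.61 = 1.1366; E_A = (0.6434 − 1.1366)/√2 = -0.3487.
Condition B: z_P = (84.7 − 74.3)/14.3 = 0.7273; z_E = (5.92 − 5.57)/1.61 = 0.2174; E_B = (0.7273 − 0.2174)/√2 = 0.3606.
E_A − E_B = -0.3487 − 0.3606 = -0.7093 ≈ -0.71.

-0.71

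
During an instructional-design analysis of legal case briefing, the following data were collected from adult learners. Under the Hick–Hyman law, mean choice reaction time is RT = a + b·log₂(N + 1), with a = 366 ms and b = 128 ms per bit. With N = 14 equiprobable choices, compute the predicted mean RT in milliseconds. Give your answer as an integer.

log₂(14 + 1) = log₂(15) = 3.9069.
RT = 366 + 128 × 3.9069 = 366 + 500.0832 = 866.0832 ms.
≈ 866 ms.

866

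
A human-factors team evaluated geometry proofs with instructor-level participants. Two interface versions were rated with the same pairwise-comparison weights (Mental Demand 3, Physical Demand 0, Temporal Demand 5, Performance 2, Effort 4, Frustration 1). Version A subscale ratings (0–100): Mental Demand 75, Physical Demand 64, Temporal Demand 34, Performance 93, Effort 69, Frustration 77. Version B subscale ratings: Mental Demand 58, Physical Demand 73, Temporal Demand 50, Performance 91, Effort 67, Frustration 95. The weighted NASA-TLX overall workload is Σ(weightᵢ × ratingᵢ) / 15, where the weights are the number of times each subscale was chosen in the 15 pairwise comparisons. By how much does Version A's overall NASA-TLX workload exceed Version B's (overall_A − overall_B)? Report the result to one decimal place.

-2.3

Version A weighted sum = 3·75 + 0·64 + 5·34 + 2·93 + 4·69 + 1·77 = 225 + 0 + 170 + 186 + 276 + 77 = 934; overall_A = 934/15 = 62.2667.
Version B weighted sum = 3·58 + 0·73 + 5·50 + 2·91 + 4·67 + 1·95 = 174 + 0 + 250 + 182 + 268 + 95 = 969; overall_B = 969/15 = 64.6000.
Difference = 62.2667 − 64.6000 = -2.3333 ≈ -2.3.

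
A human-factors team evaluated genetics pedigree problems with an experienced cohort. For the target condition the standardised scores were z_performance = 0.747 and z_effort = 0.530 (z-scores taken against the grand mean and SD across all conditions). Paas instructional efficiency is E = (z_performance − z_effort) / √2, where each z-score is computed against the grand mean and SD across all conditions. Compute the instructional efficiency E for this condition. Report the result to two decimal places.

z_P − z_E = 0.747 − 0.530 = 0.2170.
E = 0.2170 / √2 = 0.2170 / 1.41421 = 0.1534 ≈ 0.15.

0.15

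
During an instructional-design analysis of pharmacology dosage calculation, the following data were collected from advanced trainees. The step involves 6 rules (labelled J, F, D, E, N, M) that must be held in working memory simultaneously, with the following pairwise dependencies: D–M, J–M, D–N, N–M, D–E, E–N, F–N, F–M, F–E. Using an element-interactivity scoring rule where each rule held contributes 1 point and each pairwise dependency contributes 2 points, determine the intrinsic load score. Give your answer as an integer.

24

Count of rules held simultaneously: 6.
Count of pairwise dependencies listed: 9.
Element contribution: 6 × 1 = 6.
Interaction contribution: 9 × 2 = 18.
Intrinsic load = 6 + 18 = 24.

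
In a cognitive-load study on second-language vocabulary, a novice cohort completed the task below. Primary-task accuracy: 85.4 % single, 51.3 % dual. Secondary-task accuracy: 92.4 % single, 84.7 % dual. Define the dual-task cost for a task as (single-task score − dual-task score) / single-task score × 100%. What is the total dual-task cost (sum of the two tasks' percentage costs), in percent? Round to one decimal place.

48.3

Primary cost = (85.4 − 51.3) / 85.4 × 100% = 39.9297%.
Secondary cost = (92.4 − 84.7) / 92.4 × 100% = 8.3333%.
Total = 39.9297% + 8.3333% = 48.2630% ≈ 48.3%.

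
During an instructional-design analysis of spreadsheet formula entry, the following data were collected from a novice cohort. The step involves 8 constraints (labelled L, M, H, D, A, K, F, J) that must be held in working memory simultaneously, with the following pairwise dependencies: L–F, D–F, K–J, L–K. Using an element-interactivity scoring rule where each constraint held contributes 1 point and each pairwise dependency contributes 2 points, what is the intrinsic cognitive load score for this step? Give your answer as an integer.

16

Count of constraints held simultaneously: 8.
Count of pairwise dependencies listed: 4.
Element contribution: 8 × 1 = 8.
Interaction contribution: 4 × 2 = 8.
Intrinsic load = 8 + 8 = 16.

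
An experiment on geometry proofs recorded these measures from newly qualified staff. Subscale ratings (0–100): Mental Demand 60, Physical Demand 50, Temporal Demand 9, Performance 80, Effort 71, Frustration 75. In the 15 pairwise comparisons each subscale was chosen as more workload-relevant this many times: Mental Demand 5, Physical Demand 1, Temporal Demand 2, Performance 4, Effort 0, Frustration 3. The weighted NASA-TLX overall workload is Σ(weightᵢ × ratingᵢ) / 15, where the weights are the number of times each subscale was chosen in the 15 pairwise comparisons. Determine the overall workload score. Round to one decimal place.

60.9

The tallies are the weights (they sum to 15).
Weighted sum = 5·60 + 1·50 + 2·9 + 4·80 + 0·71 + 3·75
            = 300 + 50 + 18 + 320 + 0 + 225 = 913.
Overall workload = 913 / 15 = 60.8667 ≈ 60.9.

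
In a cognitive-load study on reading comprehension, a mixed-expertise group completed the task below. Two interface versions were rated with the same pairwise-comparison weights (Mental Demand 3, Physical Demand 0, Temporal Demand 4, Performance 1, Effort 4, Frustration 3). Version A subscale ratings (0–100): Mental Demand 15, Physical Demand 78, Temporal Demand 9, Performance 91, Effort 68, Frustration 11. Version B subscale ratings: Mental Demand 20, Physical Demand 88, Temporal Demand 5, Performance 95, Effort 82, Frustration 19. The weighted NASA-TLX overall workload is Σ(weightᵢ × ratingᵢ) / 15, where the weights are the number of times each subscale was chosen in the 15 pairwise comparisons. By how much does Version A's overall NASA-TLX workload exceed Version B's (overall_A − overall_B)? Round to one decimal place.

-5.5

Version A weighted sum = 3·15 + 0·78 + 4·9 + 1·91 + 4·68 + 3·11 = 45 + 0 + 36 + 91 + 272 + 33 = 477; overall_A = 477/15 = 31.8000.
Version B weighted sum = 3·20 + 0·88 + 4·5 + 1·95 + 4·82 + 3·19 = 60 + 0 + 20 + 95 + 328 + 57 = 560; overall_B = 560/15 = 37.3333.
Difference = 31.8000 − 37.3333 = -5.5333 ≈ -5.5.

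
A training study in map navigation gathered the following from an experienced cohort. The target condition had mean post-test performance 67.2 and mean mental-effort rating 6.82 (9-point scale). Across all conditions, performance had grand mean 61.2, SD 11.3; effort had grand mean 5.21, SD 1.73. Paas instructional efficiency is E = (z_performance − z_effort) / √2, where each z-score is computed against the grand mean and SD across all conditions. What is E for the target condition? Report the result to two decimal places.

-0.28

z_performance = (67.2 − 61.2) / 11.3 = 6.0000 / 11.3 = 0.5310.
z_effort = (6.82 − 5.21) / 1.73 = 1.6100 / 1.73 = 0.9306.
z_P − z_E = 0.5310 − 0.9306 = -0.3996.
E = -0.3996 / √2 = -0.3996 / 1.41421 = -0.2826 ≈ -0.28.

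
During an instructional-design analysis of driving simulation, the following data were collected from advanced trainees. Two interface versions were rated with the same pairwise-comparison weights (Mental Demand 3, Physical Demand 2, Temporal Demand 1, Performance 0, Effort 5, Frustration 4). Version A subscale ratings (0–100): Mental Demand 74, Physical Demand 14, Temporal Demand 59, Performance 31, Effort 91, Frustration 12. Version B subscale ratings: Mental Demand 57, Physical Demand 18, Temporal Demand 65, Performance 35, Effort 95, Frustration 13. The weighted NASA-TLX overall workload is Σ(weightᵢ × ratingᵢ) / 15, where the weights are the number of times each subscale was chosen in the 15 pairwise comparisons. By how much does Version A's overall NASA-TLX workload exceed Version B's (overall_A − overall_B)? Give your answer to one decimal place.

Version A weighted sum = 3·74 + 2·14 + 1·59 + 0·31 + 5·91 + 4·12 = 222 + 28 + 59 + 0 + 455 + 48 = 812; overall_A = 812/15 = 54.1333.
Version B weighted sum = 3·57 + 2·18 + 1·65 + 0·35 + 5·95 + 4·13 = 171 + 36 + 65 + 0 + 475 + 52 = 799; overall_B = 799/15 = 53.2667.
Difference = 54.1333 − 53.2667 = 0.8666 ≈ 0.9.

0.9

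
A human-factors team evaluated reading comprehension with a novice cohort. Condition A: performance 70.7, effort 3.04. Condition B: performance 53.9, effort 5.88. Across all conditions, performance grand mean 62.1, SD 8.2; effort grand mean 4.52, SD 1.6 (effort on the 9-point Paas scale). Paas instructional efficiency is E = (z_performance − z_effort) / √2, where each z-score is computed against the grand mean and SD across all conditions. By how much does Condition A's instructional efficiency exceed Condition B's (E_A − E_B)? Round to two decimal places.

2.70

Condition A: z_P = (70.7 − 62.1)/8.2 = 1.0488; z_E = (3.04 − 4.52)/1.6 = -0.9250; E_A = (1.0488 − (-0.9250))/√2 = 1.3957.
Condition B: z_P = (53.9 − 62.1)/8.2 = -1.0000; z_E = (5.88 − 4.52)/1.6 = 0.8500; E_B = (-1.0000 − 0.8500)/√2 = -1.3081.
E_A − E_B = 1.3957 − (-1.3081) = 2.7038 ≈ 2.70.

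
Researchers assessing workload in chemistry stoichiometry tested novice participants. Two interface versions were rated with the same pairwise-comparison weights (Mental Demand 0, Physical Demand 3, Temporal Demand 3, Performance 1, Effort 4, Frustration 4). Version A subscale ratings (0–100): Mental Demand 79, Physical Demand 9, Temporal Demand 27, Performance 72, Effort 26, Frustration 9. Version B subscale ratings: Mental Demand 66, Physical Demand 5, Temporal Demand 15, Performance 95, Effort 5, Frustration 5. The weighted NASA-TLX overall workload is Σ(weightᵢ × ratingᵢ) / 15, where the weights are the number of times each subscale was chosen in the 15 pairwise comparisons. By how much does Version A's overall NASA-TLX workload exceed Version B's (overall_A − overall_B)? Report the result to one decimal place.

Version A weighted sum = 0·79 + 3·9 + 3·27 + 1·72 + 4·26 + 4·9 = 0 + 27 + 81 + 72 + 104 + 36 = 320; overall_A = 320/15 = 21.3333.
Version B weighted sum = 0·66 + 3·5 + 3·15 + 1·95 + 4·5 + 4·5 = 0 + 15 + 45 + 95 + 20 + 20 = 195; overall_B = 195/15 = 13.0000.
Difference = 21.3333 − 13.0000 = 8.3333 ≈ 8.3.

8.3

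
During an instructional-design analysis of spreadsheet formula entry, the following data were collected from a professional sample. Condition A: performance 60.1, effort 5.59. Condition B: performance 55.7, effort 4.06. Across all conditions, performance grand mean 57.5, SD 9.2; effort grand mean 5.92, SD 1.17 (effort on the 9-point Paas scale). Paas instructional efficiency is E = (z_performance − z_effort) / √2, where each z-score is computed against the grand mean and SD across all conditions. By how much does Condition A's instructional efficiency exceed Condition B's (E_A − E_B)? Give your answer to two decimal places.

-0.59

Condition A: z_P = (60.1 − 57.5)/9.2 = 0.2826; z_E = (5.59 − 5.92)/1.17 = -0.2821; E_A = (0.2826 − (-0.2821))/√2 = 0.3993.
Condition B: z_P = (55.7 − 57.5)/9.2 = -0.1957; z_E = (4.06 − 5.92)/1.17 = -1.5897; E_B = (-0.1957 − (-1.5897))/√2 = 0.9857.
E_A − E_B = 0.3993 − 0.9857 = -0.5864 ≈ -0.59.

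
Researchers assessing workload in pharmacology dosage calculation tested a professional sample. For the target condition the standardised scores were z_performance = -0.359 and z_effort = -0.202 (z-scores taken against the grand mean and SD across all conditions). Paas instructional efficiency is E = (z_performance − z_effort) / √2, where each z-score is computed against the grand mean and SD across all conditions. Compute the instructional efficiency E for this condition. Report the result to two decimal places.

z_P − z_E = -0.359 − (-0.202) = -0.1570.
E = -0.1570 / √2 = -0.1570 / 1.41421 = -0.1110 ≈ -0.11.

-0.11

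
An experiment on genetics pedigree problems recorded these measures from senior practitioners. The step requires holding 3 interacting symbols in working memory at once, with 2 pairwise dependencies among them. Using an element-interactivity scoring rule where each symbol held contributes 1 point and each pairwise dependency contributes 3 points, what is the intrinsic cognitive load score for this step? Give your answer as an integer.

9

Element contribution: 3 × 1 = 3.
Interaction contribution: 2 × 3 = 6.
Intrinsic load = 3 + 6 = 9.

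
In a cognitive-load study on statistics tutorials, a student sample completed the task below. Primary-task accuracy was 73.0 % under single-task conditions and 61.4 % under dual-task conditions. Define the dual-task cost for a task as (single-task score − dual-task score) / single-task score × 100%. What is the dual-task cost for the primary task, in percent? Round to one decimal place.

Cost = (73.0 − 61.4) / 73.0 × 100%
     = 11.6000 / 73.0 × 100% = 15.8904%.
≈ 15.9%.

15.9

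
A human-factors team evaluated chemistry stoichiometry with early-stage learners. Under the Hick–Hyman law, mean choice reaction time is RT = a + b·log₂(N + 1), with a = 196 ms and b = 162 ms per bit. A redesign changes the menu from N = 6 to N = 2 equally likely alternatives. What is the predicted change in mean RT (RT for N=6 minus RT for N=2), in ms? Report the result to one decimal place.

RT(6) = 196 + 162·log₂(7) = 196 + 162·2.8074 = 650.7988 ms.
RT(2) = 196 + 162·log₂(3) = 196 + 162·1.5850 = 452.7700 ms.
Difference = 650.7988 − 452.7700 = 198.0288 ≈ 198.0 ms.

198.0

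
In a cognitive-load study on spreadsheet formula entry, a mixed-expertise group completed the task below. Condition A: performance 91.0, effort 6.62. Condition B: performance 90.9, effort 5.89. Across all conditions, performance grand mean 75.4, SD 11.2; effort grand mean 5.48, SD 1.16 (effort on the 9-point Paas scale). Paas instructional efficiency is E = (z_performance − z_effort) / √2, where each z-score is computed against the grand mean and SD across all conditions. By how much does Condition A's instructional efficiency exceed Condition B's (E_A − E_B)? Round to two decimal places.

-0.44

Condition A: z_P = (91.0 − 75.4)/11.2 = 1.3929; z_E = (6.62 − 5.48)/1.16 = 0.9828; E_A = (1.3929 − 0.9828)/√2 = 0.2900.
Condition B: z_P = (90.9 − 75.4)/11.2 = 1.3839; z_E = (5.89 − 5.48)/1.16 = 0.3534; E_B = (1.3839 − 0.3534)/√2 = 0.7287.
E_A − E_B = 0.2900 − 0.7287 = -0.4387 ≈ -0.44.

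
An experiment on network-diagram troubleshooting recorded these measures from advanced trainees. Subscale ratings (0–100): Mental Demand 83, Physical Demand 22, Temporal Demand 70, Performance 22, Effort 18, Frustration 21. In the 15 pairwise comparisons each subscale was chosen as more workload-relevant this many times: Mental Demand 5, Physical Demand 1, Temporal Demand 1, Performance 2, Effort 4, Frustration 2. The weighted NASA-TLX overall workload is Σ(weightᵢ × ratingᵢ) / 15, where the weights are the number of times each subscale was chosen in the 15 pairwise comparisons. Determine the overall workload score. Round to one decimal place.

44.3

The tallies are the weights (they sum to 15).
Weighted sum = 5·83 + 1·22 + 1·70 + 2·22 + 4·18 + 2·21
            = 415 + 22 + 70 + 44 + 72 + 42 = 665.
Overall workload = 665 / 15 = 44.3333 ≈ 44.3.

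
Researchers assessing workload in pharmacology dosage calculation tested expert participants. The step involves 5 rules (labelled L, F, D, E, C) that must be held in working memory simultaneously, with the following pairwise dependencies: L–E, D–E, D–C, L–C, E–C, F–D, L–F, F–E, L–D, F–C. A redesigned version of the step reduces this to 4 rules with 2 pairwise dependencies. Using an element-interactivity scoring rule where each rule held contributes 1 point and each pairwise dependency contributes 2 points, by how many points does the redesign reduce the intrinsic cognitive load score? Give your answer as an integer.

Original: 5 × 1 + 10 × 2 = 5 + 20 = 25.
Redesigned: 4 × 1 + 2 × 2 = 4 + 4 = 8.
Reduction = 25 − 8 = 17.

17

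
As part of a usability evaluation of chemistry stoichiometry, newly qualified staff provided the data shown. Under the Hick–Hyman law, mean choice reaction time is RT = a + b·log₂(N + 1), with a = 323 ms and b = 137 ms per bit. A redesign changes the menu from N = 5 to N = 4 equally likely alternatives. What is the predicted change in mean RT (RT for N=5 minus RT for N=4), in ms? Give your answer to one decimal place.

RT(5) = 323 + 137·log₂(6) = 323 + 137·2.5850 = 677.1450 ms.
RT(4) = 323 + 137·log₂(5) = 323 + 137·2.3219 = 641.1003 ms.
Difference = 677.1450 − 641.1003 = 36.0447 ≈ 36.0 ms.

36.0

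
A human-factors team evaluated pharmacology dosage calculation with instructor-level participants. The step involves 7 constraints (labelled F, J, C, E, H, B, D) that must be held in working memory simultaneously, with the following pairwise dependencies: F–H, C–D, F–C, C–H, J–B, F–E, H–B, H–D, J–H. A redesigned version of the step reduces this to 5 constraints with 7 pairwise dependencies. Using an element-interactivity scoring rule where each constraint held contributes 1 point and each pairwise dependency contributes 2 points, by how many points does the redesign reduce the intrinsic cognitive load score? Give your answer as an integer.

6

Original: 7 × 1 + 9 × 2 = 7 + 18 = 25.
Redesigned: 5 × 1 + 7 × 2 = 5 + 14 = 19.
Reduction = 25 − 19 = 6.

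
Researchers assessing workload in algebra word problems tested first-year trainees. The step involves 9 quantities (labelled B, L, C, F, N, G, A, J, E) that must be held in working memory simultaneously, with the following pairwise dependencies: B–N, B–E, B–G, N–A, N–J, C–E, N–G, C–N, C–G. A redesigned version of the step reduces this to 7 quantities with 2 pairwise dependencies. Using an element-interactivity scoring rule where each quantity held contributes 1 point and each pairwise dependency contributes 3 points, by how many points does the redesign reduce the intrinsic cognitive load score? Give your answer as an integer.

23

Original: 9 × 1 + 9 × 3 = 9 + 27 = 36.
Redesigned: 7 × 1 + 2 × 3 = 7 + 6 = 13.
Reduction = 36 − 13 = 23.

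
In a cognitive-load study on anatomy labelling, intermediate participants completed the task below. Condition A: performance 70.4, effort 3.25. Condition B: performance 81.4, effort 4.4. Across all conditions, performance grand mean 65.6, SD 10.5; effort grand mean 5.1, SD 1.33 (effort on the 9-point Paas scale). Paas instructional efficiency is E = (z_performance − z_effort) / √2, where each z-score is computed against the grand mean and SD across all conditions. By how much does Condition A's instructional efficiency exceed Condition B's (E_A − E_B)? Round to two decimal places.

Condition A: z_P = (70.4 − 65.6)/10.5 = 0.4571; z_E = (3.25 − 5.1)/1.33 = -1.3910; E_A = (0.4571 − (-1.3910))/√2 = 1.3068.
Condition B: z_P = (81.4 − 65.6)/10.5 = 1.5048; z_E = (4.4 − 5.1)/1.33 = -0.5263; E_B = (1.5048 − (-0.5263))/√2 = 1.4362.
E_A − E_B = 1.3068 − 1.4362 = -0.1294 ≈ -0.13.

-0.13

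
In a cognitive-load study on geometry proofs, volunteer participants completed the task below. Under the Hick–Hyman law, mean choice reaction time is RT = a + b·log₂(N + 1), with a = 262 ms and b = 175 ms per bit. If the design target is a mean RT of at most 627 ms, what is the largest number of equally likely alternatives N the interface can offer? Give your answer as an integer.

3

Set 262 + 175·log₂(N + 1) ≤ 627.
log₂(N + 1) ≤ (627 − 262) / 175 = 2.0857.
N + 1 ≤ 2^2.0857 = 4.2448.
N ≤ 3.2448, so the largest integer N is 3.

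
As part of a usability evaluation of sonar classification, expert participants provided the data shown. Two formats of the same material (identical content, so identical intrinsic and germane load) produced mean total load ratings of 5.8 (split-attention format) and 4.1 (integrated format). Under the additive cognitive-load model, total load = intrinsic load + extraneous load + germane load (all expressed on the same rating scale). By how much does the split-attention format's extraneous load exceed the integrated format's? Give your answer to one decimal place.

Intrinsic and germane load are equal across formats, so the difference in total load equals the difference in extraneous load.
Extraneous-load difference = 5.8 − 4.1 = 1.7.

1.7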